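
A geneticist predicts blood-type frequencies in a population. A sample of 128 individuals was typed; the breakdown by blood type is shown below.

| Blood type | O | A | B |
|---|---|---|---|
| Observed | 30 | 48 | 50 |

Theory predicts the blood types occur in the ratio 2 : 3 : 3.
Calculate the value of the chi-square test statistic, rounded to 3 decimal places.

Ratio total = 8. Expected counts: 128×2/8 = 32, 128×3/8 = 48, 128×3/8 = 48.
cat         O        E   (O−E)²/E
O          30       32     0.1250
A          48       48     0.0000
B          50       48     0.0833
Sum = 0.208

0.208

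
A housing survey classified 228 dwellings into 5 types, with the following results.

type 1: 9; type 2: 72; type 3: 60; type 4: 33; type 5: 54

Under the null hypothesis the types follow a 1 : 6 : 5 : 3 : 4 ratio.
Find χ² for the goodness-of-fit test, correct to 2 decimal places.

Ratio total = 19. Expected counts: 228×1/19 = 12, 228×6/19 = 72, 228×5/19 = 60, 228×3/19 = 36, 228×4/19 = 48.
cat         O        E   (O−E)²/E
type 1      9       12      0.750
type 2     72       72      0.000
type 3     60       60      0.000
type 4     33       36      0.250
type 5     54       48      0.750
Sum = 1.75

1.75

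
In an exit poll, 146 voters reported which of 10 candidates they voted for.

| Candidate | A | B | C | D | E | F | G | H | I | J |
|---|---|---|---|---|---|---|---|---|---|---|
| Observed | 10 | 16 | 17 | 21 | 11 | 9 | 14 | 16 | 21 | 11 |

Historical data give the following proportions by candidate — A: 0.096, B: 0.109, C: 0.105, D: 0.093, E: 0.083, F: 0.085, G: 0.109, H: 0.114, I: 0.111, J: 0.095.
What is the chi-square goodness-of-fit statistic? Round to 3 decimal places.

Expected counts E_i = n·p_i: 146×0.096 = 14.016, 146×0.109 = 15.914, 146×0.105 = 15.33, 146×0.093 = 13.578, 146×0.083 = 12.118, 146×0.085 = 12.41, 146×0.109 = 15.914, 146×0.114 = 16.644, 146×0.111 = 16.206, 146×0.095 = 13.87.
cat         O        E   (O−E)²/E
A          10   14.016     1.1507
B          16   15.914     0.0005
C          17    15.33     0.1819
D          21   13.578     4.0570
E          11   12.118     0.1031
F           9    12.41     0.9370
G          14   15.914     0.2302
H          16   16.644     0.0249
I          21   16.206     1.4181
J          11    13.87     0.5939
Sum = 8.697

8.697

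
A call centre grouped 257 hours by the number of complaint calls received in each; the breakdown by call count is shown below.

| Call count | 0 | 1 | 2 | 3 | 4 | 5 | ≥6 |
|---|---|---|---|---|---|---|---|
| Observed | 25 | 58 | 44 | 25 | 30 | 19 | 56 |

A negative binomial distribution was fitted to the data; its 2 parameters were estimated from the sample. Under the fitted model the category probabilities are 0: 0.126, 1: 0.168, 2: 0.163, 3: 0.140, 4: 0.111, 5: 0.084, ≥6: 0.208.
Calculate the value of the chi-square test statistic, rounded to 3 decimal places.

10.737

Expected counts E_i = n·p_i: 257×0.126 = 32.382, 257×0.168 = 43.176, 257×0.163 = 41.891, 257×0.140 = 35.98, 257×0.111 = 28.527, 257×0.084 = 21.588, 257×0.208 = 53.456.
χ² = (25−32.382)²/32.382 + (58−43.176)²/43.176 + (44−41.891)²/41.891 + (25−35.98)²/35.98 + (30−28.527)²/28.527 + (19−21.588)²/21.588 + (56−53.456)²/53.456
   = 1.6828 + 5.0897 + 0.1062 + 3.3508 + 0.0761 + 0.3103 + 0.1211
Sum = 10.737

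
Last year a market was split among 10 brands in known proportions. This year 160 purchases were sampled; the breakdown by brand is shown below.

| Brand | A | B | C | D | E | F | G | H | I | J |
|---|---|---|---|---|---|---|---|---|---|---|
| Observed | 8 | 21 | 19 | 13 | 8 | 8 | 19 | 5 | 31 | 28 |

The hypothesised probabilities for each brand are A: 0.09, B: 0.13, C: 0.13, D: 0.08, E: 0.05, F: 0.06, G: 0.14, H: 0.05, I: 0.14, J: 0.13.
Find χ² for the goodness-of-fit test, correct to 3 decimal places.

10.707

Expected counts E_i = n·p_i: 160×0.09 = 14.4, 160×0.13 = 20.8, 160×0.13 = 20.8, 160×0.08 = 12.8, 160×0.05 = 8, 160×0.06 = 9.6, 160×0.14 = 22.4, 160×0.05 = 8, 160×0.14 = 22.4, 160×0.13 = 20.8.
χ² = (8−14.4)²/14.4 + (21−20.8)²/20.8 + (19−20.8)²/20.8 + (13−12.8)²/12.8 + (8−8)²/8 + (8−9.6)²/9.6 + (19−22.4)²/22.4 + (5−8)²/8 + (31−22.4)²/22.4 + (28−20.8)²/20.8
   = 2.8444 + 0.0019 + 0.1558 + 0.0031 + 0.0000 + 0.2667 + 0.5161 + 1.1250 + 3.3018 + 2.4923
Sum = 10.707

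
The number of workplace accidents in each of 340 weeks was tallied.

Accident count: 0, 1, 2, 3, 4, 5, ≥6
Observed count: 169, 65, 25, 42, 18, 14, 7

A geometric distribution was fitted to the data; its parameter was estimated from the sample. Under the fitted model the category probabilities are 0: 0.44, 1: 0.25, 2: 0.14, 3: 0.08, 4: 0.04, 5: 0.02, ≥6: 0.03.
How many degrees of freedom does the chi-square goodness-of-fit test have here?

There are k = 7 categories and 1 parameter estimated from the data, so df = 7 − 1 − 1 = 5.

5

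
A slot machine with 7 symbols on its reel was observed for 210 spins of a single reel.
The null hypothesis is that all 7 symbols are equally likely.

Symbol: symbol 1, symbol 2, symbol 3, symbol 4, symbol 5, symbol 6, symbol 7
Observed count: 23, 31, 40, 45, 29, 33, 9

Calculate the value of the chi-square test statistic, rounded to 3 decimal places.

Expected count for each of the 7 categories: 210/7 = 30.
χ² = (23−30)²/30 + (31−30)²/30 + (40−30)²/30 + (45−30)²/30 + (29−30)²/30 + (33−30)²/30 + (9−30)²/30
   = 1.6333 + 0.0333 + 3.3333 + 7.5000 + 0.0333 + 0.3000 + 14.7000
Sum = 27.533

27.533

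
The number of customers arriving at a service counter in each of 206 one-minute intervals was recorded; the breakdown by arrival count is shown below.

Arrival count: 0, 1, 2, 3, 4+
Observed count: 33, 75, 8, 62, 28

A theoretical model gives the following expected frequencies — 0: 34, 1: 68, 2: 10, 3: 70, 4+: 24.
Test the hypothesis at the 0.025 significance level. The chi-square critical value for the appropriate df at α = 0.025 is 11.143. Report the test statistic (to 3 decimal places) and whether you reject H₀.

χ² = (33−34)²/34 + (75−68)²/68 + (8−10)²/10 + (62−70)²/70 + (28−24)²/24
   = 0.0294 + 0.7206 + 0.4000 + 0.9143 + 0.6667
Sum = 2.731
df = 4. Since 2.731 < 11.143, we do not reject H₀.

2.731; do not reject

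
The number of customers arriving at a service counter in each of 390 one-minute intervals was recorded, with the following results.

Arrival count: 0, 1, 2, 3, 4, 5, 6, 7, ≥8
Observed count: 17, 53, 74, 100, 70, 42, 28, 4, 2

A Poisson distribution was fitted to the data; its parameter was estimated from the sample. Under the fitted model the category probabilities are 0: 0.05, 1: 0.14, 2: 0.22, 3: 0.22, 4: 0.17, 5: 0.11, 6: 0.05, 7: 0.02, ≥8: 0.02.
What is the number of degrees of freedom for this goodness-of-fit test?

7

There are k = 9 categories and 1 parameter estimated from the data, so df = 9 − 1 − 1 = 7.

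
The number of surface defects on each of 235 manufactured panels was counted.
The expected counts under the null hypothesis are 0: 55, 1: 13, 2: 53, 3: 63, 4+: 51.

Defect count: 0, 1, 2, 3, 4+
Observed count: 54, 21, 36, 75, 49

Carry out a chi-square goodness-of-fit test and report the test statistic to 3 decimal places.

χ² = (54−55)²/55 + (21−13)²/13 + (36−53)²/53 + (75−63)²/63 + (49−51)²/51
   = 0.0182 + 4.9231 + 5.4528 + 2.2857 + 0.0784
Sum = 12.758

12.758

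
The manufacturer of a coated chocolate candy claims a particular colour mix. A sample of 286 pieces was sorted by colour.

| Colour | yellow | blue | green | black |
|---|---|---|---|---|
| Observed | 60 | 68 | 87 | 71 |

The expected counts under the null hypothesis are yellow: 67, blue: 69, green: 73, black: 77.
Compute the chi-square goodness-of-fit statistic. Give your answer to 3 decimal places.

cat         O        E   (O−E)²/E
yellow     60       67     0.7313
blue       68       69     0.0145
green      87       73     2.6849
black      71       77     0.4675
Sum = 3.898

3.898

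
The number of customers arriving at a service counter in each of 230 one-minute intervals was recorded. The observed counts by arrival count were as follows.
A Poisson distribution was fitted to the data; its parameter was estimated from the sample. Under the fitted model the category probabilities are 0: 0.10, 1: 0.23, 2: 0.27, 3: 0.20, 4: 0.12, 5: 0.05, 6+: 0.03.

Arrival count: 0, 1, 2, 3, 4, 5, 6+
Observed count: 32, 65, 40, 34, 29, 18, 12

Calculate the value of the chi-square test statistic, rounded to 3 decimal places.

24.799

Expected counts E_i = n·p_i: 230×0.10 = 23, 230×0.23 = 52.9, 230×0.27 = 62.1, 230×0.20 = 46, 230×0.12 = 27.6, 230×0.05 = 11.5, 230×0.03 = 6.9.
χ² = (32−23)²/23 + (65−52.9)²/52.9 + (40−62.1)²/62.1 + (34−46)²/46 + (29−27.6)²/27.6 + (18−11.5)²/11.5 + (12−6.9)²/6.9
   = 3.5217 + 2.7677 + 7.8649 + 3.1304 + 0.0710 + 3.6739 + 3.7696
Sum = 24.799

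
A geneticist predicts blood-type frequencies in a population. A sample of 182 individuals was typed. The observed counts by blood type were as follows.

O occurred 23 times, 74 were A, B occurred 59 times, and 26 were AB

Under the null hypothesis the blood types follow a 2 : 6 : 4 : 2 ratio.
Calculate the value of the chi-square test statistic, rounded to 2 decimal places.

Ratio total = 14. Expected counts: 182×2/14 = 26, 182×6/14 = 78, 182×4/14 = 52, 182×2/14 = 26.
cat         O        E   (O−E)²/E
O          23       26      0.346
A          74       78      0.205
B          59       52      0.942
AB         26       26      0.000
Sum = 1.49

1.49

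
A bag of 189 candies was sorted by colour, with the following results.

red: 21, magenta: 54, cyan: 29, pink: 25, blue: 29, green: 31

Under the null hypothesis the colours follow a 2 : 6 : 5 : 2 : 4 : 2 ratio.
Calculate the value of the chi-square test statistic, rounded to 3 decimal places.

Ratio total = 21. Expected counts: 189×2/21 = 18, 189×6/21 = 54, 189×5/21 = 45, 189×2/21 = 18, 189×4/21 = 36, 189×2/21 = 18.
red: (21 − 18)²/18 = 9/18 = 0.5000
magenta: (54 − 54)²/54 = 0/54 = 0.0000
cyan: (29 − 45)²/45 = 256/45 = 5.6889
pink: (25 − 18)²/18 = 49/18 = 2.7222
blue: (29 − 36)²/36 = 49/36 = 1.3611
green: (31 − 18)²/18 = 169/18 = 9.3889
Sum = 19.661

19.661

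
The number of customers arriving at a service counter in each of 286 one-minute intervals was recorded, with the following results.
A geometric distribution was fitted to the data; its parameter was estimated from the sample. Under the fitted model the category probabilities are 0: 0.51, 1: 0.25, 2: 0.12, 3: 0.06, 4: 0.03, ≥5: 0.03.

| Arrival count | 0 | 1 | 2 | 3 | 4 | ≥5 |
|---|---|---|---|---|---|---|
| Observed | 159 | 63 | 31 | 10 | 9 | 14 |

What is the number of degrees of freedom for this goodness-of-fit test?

4

There are k = 6 categories and 1 parameter estimated from the data, so df = 6 − 1 − 1 = 4.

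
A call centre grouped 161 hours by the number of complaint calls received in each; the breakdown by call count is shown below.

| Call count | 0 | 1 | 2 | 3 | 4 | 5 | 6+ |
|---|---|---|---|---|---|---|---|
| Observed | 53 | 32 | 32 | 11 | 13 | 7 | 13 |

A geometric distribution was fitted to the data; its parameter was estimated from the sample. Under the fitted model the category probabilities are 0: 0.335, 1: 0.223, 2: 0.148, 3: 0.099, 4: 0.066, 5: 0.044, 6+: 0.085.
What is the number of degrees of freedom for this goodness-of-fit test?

There are k = 7 categories and 1 parameter estimated from the data, so df = 7 − 1 − 1 = 5.

5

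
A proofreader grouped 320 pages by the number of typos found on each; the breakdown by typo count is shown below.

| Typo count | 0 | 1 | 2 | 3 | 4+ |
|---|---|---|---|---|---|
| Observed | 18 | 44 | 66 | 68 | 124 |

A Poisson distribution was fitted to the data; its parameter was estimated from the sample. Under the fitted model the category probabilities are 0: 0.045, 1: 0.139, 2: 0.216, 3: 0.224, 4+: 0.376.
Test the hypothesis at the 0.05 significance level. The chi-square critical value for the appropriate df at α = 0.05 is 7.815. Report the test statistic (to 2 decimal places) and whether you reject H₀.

Expected counts E_i = n·p_i: 320×0.045 = 14.4, 320×0.139 = 44.48, 320×0.216 = 69.12, 320×0.224 = 71.68, 320×0.376 = 120.32.
χ² = (18−14.4)²/14.4 + (44−44.48)²/44.48 + (66−69.12)²/69.12 + (68−71.68)²/71.68 + (124−120.32)²/120.32
   = 0.900 + 0.005 + 0.141 + 0.189 + 0.113
Sum = 1.35
df = 3. Since 1.35 < 7.815, we do not reject H₀.

1.35; do not reject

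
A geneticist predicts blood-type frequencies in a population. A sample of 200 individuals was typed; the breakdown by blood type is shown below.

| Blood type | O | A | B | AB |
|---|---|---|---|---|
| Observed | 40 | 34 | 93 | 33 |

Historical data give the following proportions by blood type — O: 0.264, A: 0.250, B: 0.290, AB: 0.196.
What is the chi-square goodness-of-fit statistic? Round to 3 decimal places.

30.324

Expected counts E_i = n·p_i: 200×0.264 = 52.8, 200×0.250 = 50, 200×0.290 = 58, 200×0.196 = 39.2.
χ² = (40−52.8)²/52.8 + (34−50)²/50 + (93−58)²/58 + (33−39.2)²/39.2
   = 3.1030 + 5.1200 + 21.1207 + 0.9806
Sum = 30.324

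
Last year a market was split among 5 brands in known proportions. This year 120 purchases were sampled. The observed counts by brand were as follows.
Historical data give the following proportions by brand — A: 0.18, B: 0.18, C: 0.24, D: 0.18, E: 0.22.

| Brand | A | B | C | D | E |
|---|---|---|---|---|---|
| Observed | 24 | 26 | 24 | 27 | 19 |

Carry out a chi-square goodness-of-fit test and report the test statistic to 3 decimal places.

Expected counts E_i = n·p_i: 120×0.18 = 21.6, 120×0.18 = 21.6, 120×0.24 = 28.8, 120×0.18 = 21.6, 120×0.22 = 26.4.
A: (24 − 21.6)²/21.6 = 5.76/21.6 = 0.2667
B: (26 − 21.6)²/21.6 = 19.36/21.6 = 0.8963
C: (24 − 28.8)²/28.8 = 23.04/28.8 = 0.8000
D: (27 − 21.6)²/21.6 = 29.16/21.6 = 1.3500
E: (19 − 26.4)²/26.4 = 54.76/26.4 = 2.0742
Sum = 5.387

5.387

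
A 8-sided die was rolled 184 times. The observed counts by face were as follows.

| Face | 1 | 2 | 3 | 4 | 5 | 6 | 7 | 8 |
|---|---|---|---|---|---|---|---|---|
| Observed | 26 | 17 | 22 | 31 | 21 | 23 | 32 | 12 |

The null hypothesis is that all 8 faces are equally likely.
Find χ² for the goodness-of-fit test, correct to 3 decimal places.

13.739

Under H₀ each category has probability 1/8, so each expected count is 184/8 = 23.
cat         O        E   (O−E)²/E
1          26       23     0.3913
2          17       23     1.5652
3          22       23     0.0435
4          31       23     2.7826
5          21       23     0.1739
6          23       23     0.0000
7          32       23     3.5217
8          12       23     5.2609
Sum = 13.739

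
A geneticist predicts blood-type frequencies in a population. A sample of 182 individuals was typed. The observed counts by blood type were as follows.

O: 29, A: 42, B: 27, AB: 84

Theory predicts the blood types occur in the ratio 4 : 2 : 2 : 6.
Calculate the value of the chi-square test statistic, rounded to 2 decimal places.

20.52

Ratio total = 14. Expected counts: 182×4/14 = 52, 182×2/14 = 26, 182×2/14 = 26, 182×6/14 = 78.
O: (29 − 52)²/52 = 529/52 = 10.173
A: (42 − 26)²/26 = 256/26 = 9.846
B: (27 − 26)²/26 = 1/26 = 0.038
AB: (84 − 78)²/78 = 36/78 = 0.462
Sum = 20.52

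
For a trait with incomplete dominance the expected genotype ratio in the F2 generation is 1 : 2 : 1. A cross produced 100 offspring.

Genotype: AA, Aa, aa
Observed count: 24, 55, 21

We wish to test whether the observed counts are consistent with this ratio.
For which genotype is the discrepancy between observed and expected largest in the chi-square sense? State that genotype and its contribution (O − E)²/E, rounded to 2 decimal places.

aa, 0.64

Ratio total = 4. Expected counts: 100×1/4 = 25, 100×2/4 = 50, 100×1/4 = 25.
cat         O        E   (O−E)²/E
AA         24       25      0.040
Aa         55       50      0.500
aa         21       25      0.640
The largest term is for aa: 0.64.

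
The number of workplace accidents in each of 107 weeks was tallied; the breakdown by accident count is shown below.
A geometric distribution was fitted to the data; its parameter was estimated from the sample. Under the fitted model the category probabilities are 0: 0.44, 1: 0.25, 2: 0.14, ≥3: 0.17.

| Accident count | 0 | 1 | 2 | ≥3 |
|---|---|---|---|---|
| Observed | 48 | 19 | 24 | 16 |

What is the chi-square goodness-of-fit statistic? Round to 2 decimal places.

7.96

Expected counts E_i = n·p_i: 107×0.44 = 47.08, 107×0.25 = 26.75, 107×0.14 = 14.98, 107×0.17 = 18.19.
χ² = (48−47.08)²/47.08 + (19−26.75)²/26.75 + (24−14.98)²/14.98 + (16−18.19)²/18.19
   = 0.018 + 2.245 + 5.431 + 0.264
Sum = 7.96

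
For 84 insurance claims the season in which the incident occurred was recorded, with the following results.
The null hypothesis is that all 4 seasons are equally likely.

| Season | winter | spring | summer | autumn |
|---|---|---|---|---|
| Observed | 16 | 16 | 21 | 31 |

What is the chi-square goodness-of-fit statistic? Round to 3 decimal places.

7.143

Expected count for each of the 4 categories: 84/4 = 21.
χ² = (16−21)²/21 + (16−21)²/21 + (21−21)²/21 + (31−21)²/21
   = 1.1905 + 1.1905 + 0.0000 + 4.7619
Sum = 7.143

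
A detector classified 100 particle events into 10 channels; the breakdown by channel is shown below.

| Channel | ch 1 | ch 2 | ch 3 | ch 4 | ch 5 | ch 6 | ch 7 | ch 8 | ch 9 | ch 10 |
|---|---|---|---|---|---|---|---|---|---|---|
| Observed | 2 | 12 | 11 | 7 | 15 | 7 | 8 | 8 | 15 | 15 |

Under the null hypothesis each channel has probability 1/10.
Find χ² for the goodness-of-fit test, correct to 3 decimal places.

Under H₀ each category has probability 1/10, so each expected count is 100/10 = 10.
ch 1: (2 − 10)²/10 = 64/10 = 6.4000
ch 2: (12 − 10)²/10 = 4/10 = 0.4000
ch 3: (11 − 10)²/10 = 1/10 = 0.1000
ch 4: (7 − 10)²/10 = 9/10 = 0.9000
ch 5: (15 − 10)²/10 = 25/10 = 2.5000
ch 6: (7 − 10)²/10 = 9/10 = 0.9000
ch 7: (8 − 10)²/10 = 4/10 = 0.4000
ch 8: (8 − 10)²/10 = 4/10 = 0.4000
ch 9: (15 − 10)²/10 = 25/10 = 2.5000
ch 10: (15 − 10)²/10 = 25/10 = 2.5000
Sum = 17.000

17.000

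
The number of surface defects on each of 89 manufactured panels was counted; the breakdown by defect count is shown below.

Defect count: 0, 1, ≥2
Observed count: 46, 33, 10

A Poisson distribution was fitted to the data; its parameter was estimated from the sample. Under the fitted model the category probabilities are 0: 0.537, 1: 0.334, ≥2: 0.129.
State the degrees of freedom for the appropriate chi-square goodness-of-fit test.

1

There are k = 3 categories and 1 parameter estimated from the data, so df = 3 − 1 − 1 = 1.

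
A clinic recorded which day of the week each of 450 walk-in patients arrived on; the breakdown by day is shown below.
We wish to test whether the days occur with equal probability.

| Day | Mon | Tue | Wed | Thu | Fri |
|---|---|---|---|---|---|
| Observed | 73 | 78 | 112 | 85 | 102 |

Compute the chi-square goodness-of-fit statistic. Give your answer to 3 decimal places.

12.067

Expected count for each of the 5 categories: 450/5 = 90.
Mon: (73 − 90)²/90 = 289/90 = 3.2111
Tue: (78 − 90)²/90 = 144/90 = 1.6000
Wed: (112 − 90)²/90 = 484/90 = 5.3778
Thu: (85 − 90)²/90 = 25/90 = 0.2778
Fri: (102 − 90)²/90 = 144/90 = 1.6000
Sum = 12.067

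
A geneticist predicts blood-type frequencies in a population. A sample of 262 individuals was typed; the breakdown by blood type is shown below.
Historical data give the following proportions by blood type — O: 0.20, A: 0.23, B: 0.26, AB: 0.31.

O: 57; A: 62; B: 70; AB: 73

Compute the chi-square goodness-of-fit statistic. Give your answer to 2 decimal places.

Expected counts E_i = n·p_i: 262×0.20 = 52.4, 262×0.23 = 60.26, 262×0.26 = 68.12, 262×0.31 = 81.22.
cat         O        E   (O−E)²/E
O          57     52.4      0.404
A          62    60.26      0.050
B          70    68.12      0.052
AB         73    81.22      0.832
Sum = 1.34

1.34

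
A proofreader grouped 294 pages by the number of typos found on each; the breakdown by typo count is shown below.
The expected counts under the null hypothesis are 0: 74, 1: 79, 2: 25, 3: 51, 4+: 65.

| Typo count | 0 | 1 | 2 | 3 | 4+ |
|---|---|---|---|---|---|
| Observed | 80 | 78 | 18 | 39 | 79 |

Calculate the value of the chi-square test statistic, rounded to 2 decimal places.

8.30

0: (80 − 74)²/74 = 36/74 = 0.486
1: (78 − 79)²/79 = 1/79 = 0.013
2: (18 − 25)²/25 = 49/25 = 1.960
3: (39 − 51)²/51 = 144/51 = 2.824
4+: (79 − 65)²/65 = 196/65 = 3.015
Sum = 8.30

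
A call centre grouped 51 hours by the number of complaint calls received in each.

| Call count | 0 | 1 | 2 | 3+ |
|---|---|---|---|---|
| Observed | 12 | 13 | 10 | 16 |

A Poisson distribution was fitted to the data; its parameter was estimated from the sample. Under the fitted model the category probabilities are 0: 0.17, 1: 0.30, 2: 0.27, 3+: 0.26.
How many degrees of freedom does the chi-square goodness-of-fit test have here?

There are k = 4 categories and 1 parameter estimated from the data, so df = 4 − 1 − 1 = 2.

2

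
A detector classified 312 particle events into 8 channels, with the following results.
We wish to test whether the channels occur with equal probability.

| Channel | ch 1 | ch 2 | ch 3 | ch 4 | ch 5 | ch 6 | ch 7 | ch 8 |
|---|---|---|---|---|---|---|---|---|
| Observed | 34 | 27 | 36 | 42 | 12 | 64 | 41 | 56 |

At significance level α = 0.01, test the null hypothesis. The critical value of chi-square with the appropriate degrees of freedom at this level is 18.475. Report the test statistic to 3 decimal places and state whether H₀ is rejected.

47.026; reject

Under H₀ each category has probability 1/8, so each expected count is 312/8 = 39.
cat         O        E   (O−E)²/E
ch 1       34       39     0.6410
ch 2       27       39     3.6923
ch 3       36       39     0.2308
ch 4       42       39     0.2308
ch 5       12       39    18.6923
ch 6       64       39    16.0256
ch 7       41       39     0.1026
ch 8       56       39     7.4103
Sum = 47.026
df = 7. Since 47.026 > 18.475, we reject H₀.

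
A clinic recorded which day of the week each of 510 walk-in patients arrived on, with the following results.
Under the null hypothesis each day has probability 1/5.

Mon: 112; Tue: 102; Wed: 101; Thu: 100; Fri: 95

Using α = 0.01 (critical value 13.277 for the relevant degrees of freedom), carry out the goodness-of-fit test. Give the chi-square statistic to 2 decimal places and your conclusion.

Under H₀ each category has probability 1/5, so each expected count is 510/5 = 102.
χ² = (112−102)²/102 + (102−102)²/102 + (101−102)²/102 + (100−102)²/102 + (95−102)²/102
   = 0.980 + 0.000 + 0.010 + 0.039 + 0.480
Sum = 1.51
df = 4. Since 1.51 < 13.277, we do not reject H₀.

1.51; do not reject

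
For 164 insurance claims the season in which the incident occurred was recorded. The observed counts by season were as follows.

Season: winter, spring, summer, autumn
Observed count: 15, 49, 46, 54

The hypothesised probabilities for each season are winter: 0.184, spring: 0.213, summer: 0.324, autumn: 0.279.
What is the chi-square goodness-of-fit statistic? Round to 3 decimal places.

Expected counts E_i = n·p_i: 164×0.184 = 30.176, 164×0.213 = 34.932, 164×0.324 = 53.136, 164×0.279 = 45.756.
χ² = (15−30.176)²/30.176 + (49−34.932)²/34.932 + (46−53.136)²/53.136 + (54−45.756)²/45.756
   = 7.6323 + 5.6655 + 0.9583 + 1.4853
Sum = 15.741

15.741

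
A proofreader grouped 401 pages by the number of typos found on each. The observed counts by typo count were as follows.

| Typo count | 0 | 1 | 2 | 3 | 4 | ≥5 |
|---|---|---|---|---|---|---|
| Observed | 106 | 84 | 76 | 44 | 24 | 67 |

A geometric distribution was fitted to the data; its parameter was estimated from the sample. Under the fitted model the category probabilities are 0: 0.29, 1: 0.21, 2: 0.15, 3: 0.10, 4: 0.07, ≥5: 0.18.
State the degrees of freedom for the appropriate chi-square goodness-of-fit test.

4

There are k = 6 categories and 1 parameter estimated from the data, so df = 6 − 1 − 1 = 4.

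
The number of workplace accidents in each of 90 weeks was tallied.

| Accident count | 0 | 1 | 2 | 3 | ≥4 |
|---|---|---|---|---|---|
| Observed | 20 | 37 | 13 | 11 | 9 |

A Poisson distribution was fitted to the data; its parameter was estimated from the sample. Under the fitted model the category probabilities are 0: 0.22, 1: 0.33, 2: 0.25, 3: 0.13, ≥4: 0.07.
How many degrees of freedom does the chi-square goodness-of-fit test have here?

There are k = 5 categories and 1 parameter estimated from the data, so df = 5 − 1 − 1 = 3.

3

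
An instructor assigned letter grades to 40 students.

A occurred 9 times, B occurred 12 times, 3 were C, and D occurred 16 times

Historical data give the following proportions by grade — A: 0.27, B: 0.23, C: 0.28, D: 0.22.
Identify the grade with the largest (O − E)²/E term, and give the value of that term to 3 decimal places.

Expected counts E_i = n·p_i: 40×0.27 = 10.8, 40×0.23 = 9.2, 40×0.28 = 11.2, 40×0.22 = 8.8.
χ² = (9−10.8)²/10.8 + (12−9.2)²/9.2 + (3−11.2)²/11.2 + (16−8.8)²/8.8
   = 0.3000 + 0.8522 + 6.0036 + 5.8909
The largest term is for C: 6.004.

C, 6.004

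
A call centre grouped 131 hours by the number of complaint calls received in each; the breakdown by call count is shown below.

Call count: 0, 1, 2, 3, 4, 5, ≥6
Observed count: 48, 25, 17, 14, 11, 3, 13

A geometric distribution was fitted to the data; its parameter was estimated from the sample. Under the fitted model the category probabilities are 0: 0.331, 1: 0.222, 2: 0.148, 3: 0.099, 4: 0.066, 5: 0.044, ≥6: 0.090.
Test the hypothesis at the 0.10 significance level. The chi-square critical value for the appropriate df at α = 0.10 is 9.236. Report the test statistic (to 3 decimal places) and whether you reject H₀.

Expected counts E_i = n·p_i: 131×0.331 = 43.361, 131×0.222 = 29.082, 131×0.148 = 19.388, 131×0.099 = 12.969, 131×0.066 = 8.646, 131×0.044 = 5.764, 131×0.090 = 11.79.
0: (48 − 43.361)²/43.361 = 21.520321/43.361 = 0.4963
1: (25 − 29.082)²/29.082 = 16.662724/29.082 = 0.5730
2: (17 − 19.388)²/19.388 = 5.702544/19.388 = 0.2941
3: (14 − 12.969)²/12.969 = 1.062961/12.969 = 0.0820
4: (11 − 8.646)²/8.646 = 5.541316/8.646 = 0.6409
5: (3 − 5.764)²/5.764 = 7.639696/5.764 = 1.3254
≥6: (13 − 11.79)²/11.79 = 1.4641/11.79 = 0.1242
Sum = 3.536
df = 5. Since 3.536 < 9.236, we do not reject H₀.

3.536; do not reject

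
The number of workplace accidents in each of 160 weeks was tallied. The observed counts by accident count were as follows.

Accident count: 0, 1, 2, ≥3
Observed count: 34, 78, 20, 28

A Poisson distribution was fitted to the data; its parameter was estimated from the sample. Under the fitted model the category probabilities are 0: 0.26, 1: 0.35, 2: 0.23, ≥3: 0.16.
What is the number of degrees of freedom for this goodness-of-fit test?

2

There are k = 4 categories and 1 parameter estimated from the data, so df = 4 − 1 − 1 = 2.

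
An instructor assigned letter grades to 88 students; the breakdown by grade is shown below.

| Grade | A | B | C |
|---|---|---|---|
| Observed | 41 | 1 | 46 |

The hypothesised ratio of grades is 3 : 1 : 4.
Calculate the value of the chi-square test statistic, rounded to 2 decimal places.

11.12

Ratio total = 8. Expected counts: 88×3/8 = 33, 88×1/8 = 11, 88×4/8 = 44.
χ² = (41−33)²/33 + (1−11)²/11 + (46−44)²/44
   = 1.939 + 9.091 + 0.091
Sum = 11.12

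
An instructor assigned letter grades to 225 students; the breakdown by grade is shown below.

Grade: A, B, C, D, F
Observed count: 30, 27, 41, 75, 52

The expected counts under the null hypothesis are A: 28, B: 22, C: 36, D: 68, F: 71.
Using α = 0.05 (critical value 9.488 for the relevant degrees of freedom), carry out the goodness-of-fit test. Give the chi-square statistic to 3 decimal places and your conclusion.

7.779; do not reject

χ² = (30−28)²/28 + (27−22)²/22 + (41−36)²/36 + (75−68)²/68 + (52−71)²/71
   = 0.1429 + 1.1364 + 0.6944 + 0.7206 + 5.0845
Sum = 7.779
df = 4. Since 7.779 < 9.488, we do not reject H₀.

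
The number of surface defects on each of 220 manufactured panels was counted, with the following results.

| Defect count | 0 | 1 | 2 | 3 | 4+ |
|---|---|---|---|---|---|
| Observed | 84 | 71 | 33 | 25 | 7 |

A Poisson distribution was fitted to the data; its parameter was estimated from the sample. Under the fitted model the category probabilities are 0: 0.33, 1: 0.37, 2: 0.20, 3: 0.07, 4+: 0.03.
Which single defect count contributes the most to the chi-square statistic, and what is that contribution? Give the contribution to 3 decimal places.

3, 5.984

Expected counts E_i = n·p_i: 220×0.33 = 72.6, 220×0.37 = 81.4, 220×0.20 = 44, 220×0.07 = 15.4, 220×0.03 = 6.6.
χ² = (84−72.6)²/72.6 + (71−81.4)²/81.4 + (33−44)²/44 + (25−15.4)²/15.4 + (7−6.6)²/6.6
   = 1.7901 + 1.3287 + 2.7500 + 5.9844 + 0.0242
The largest term is for 3: 5.984.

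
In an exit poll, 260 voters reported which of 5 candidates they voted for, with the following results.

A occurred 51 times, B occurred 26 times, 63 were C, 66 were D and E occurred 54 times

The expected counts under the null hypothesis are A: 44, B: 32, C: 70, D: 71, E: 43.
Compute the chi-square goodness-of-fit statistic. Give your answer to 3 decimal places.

χ² = (51−44)²/44 + (26−32)²/32 + (63−70)²/70 + (66−71)²/71 + (54−43)²/43
   = 1.1136 + 1.1250 + 0.7000 + 0.3521 + 2.8140
Sum = 6.105

6.105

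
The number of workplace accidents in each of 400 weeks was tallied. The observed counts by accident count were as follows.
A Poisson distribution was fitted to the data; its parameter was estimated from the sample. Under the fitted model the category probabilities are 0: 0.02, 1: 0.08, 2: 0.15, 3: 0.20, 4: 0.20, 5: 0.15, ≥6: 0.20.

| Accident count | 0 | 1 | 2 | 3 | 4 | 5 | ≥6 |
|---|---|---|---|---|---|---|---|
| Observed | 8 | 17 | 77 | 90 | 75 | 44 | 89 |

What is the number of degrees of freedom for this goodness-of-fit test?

5

There are k = 7 categories and 1 parameter estimated from the data, so df = 7 − 1 − 1 = 5.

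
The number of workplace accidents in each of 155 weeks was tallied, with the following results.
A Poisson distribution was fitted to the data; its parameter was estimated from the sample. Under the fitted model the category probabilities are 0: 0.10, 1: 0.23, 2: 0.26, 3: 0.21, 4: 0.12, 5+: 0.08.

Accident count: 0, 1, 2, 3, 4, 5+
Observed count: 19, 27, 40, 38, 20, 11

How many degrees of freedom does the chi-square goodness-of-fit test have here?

There are k = 6 categories and 1 parameter estimated from the data, so df = 6 − 1 − 1 = 4.

4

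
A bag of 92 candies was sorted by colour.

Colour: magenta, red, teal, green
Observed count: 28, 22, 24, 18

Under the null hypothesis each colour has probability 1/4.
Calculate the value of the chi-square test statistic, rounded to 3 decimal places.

Under H₀ each category has probability 1/4, so each expected count is 92/4 = 23.
magenta: (28 − 23)²/23 = 25/23 = 1.0870
red: (22 − 23)²/23 = 1/23 = 0.0435
teal: (24 − 23)²/23 = 1/23 = 0.0435
green: (18 − 23)²/23 = 25/23 = 1.0870
Sum = 2.261

2.261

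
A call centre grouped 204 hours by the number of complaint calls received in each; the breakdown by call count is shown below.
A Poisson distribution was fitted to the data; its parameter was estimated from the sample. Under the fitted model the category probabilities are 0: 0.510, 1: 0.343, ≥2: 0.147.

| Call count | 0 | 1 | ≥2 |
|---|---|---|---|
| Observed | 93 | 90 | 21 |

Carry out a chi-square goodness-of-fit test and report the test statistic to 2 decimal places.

Expected counts E_i = n·p_i: 204×0.510 = 104.04, 204×0.343 = 69.972, 204×0.147 = 29.988.
0: (93 − 104.04)²/104.04 = 121.8816/104.04 = 1.171
1: (90 − 69.972)²/69.972 = 401.120784/69.972 = 5.733
≥2: (21 − 29.988)²/29.988 = 80.784144/29.988 = 2.694
Sum = 9.60

9.60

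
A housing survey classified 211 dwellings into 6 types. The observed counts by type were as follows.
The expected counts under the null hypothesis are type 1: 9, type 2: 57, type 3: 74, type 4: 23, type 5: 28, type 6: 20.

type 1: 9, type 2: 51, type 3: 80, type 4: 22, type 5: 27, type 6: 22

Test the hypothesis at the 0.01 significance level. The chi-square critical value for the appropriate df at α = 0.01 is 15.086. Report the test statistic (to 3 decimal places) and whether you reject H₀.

1.397; do not reject

χ² = (9−9)²/9 + (51−57)²/57 + (80−74)²/74 + (22−23)²/23 + (27−28)²/28 + (22−20)²/20
   = 0.0000 + 0.6316 + 0.4865 + 0.0435 + 0.0357 + 0.2000
Sum = 1.397
df = 5. Since 1.397 < 15.086, we do not reject H₀.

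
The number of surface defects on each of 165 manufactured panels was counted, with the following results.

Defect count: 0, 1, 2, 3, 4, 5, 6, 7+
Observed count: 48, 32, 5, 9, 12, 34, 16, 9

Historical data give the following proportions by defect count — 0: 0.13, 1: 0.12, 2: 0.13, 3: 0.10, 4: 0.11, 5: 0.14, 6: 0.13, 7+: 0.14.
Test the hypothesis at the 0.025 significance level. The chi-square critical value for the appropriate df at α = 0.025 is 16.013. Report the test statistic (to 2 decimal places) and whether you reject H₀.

Expected counts E_i = n·p_i: 165×0.13 = 21.45, 165×0.12 = 19.8, 165×0.13 = 21.45, 165×0.10 = 16.5, 165×0.11 = 18.15, 165×0.14 = 23.1, 165×0.13 = 21.45, 165×0.14 = 23.1.
χ² = (48−21.45)²/21.45 + (32−19.8)²/19.8 + (5−21.45)²/21.45 + (9−16.5)²/16.5 + (12−18.15)²/18.15 + (34−23.1)²/23.1 + (16−21.45)²/21.45 + (9−23.1)²/23.1
   = 32.863 + 7.517 + 12.616 + 3.409 + 2.084 + 5.143 + 1.385 + 8.606
Sum = 73.62
df = 7. Since 73.62 > 16.013, we reject H₀.

73.62; reject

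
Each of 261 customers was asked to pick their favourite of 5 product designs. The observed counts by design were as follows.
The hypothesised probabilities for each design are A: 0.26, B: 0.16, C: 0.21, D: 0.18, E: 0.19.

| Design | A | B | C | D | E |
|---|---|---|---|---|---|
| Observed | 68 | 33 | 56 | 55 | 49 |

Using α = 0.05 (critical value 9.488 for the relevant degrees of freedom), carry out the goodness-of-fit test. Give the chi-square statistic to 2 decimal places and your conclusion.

Expected counts E_i = n·p_i: 261×0.26 = 67.86, 261×0.16 = 41.76, 261×0.21 = 54.81, 261×0.18 = 46.98, 261×0.19 = 49.59.
χ² = (68−67.86)²/67.86 + (33−41.76)²/41.76 + (56−54.81)²/54.81 + (55−46.98)²/46.98 + (49−49.59)²/49.59
   = 0.000 + 1.838 + 0.026 + 1.369 + 0.007
Sum = 3.24
df = 4. Since 3.24 < 9.488, we do not reject H₀.

3.24; do not reject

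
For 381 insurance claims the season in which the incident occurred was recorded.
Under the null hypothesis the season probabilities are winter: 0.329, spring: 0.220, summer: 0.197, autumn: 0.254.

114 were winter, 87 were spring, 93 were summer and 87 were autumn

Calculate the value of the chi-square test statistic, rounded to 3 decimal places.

Expected counts E_i = n·p_i: 381×0.329 = 125.349, 381×0.220 = 83.82, 381×0.197 = 75.057, 381×0.254 = 96.774.
winter: (114 − 125.349)²/125.349 = 128.799801/125.349 = 1.0275
spring: (87 − 83.82)²/83.82 = 10.1124/83.82 = 0.1206
summer: (93 − 75.057)²/75.057 = 321.951249/75.057 = 4.2894
autumn: (87 − 96.774)²/96.774 = 95.531076/96.774 = 0.9872
Sum = 6.425

6.425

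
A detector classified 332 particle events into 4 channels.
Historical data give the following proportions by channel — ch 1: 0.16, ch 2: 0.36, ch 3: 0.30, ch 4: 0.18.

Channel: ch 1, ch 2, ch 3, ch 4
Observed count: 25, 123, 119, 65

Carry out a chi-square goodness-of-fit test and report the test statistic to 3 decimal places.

Expected counts E_i = n·p_i: 332×0.16 = 53.12, 332×0.36 = 119.52, 332×0.30 = 99.6, 332×0.18 = 59.76.
χ² = (25−53.12)²/53.12 + (123−119.52)²/119.52 + (119−99.6)²/99.6 + (65−59.76)²/59.76
   = 14.8858 + 0.1013 + 3.7787 + 0.4595
Sum = 19.225

19.225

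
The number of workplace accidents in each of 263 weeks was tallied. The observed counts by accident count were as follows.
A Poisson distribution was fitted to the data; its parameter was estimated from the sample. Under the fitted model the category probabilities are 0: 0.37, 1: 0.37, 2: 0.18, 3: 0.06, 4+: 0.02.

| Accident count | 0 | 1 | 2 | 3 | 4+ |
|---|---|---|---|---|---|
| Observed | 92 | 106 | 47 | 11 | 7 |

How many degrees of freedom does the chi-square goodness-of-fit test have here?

3

There are k = 5 categories and 1 parameter estimated from the data, so df = 5 − 1 − 1 = 3.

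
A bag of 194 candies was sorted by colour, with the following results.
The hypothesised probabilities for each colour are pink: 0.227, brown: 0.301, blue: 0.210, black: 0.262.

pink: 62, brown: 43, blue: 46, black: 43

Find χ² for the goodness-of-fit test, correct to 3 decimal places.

13.269

Expected counts E_i = n·p_i: 194×0.227 = 44.038, 194×0.301 = 58.394, 194×0.210 = 40.74, 194×0.262 = 50.828.
cat         O        E   (O−E)²/E
pink       62   44.038     7.3263
brown      43   58.394     4.0582
blue       46    40.74     0.6791
black      43   50.828     1.2056
Sum = 13.269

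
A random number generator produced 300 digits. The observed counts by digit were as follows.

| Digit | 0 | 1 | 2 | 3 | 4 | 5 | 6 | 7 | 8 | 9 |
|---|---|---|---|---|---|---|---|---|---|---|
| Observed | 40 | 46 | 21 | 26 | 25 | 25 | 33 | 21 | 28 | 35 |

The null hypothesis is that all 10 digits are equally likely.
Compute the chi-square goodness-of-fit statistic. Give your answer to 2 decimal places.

Expected count for each of the 10 categories: 300/10 = 30.
0: (40 − 30)²/30 = 100/30 = 3.333
1: (46 − 30)²/30 = 256/30 = 8.533
2: (21 − 30)²/30 = 81/30 = 2.700
3: (26 − 30)²/30 = 16/30 = 0.533
4: (25 − 30)²/30 = 25/30 = 0.833
5: (25 − 30)²/30 = 25/30 = 0.833
6: (33 − 30)²/30 = 9/30 = 0.300
7: (21 − 30)²/30 = 81/30 = 2.700
8: (28 − 30)²/30 = 4/30 = 0.133
9: (35 − 30)²/30 = 25/30 = 0.833
Sum = 20.73

20.73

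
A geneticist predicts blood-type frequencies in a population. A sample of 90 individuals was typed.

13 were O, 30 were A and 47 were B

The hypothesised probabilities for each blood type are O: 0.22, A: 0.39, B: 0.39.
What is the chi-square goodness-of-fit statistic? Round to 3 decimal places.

7.111

Expected counts E_i = n·p_i: 90×0.22 = 19.8, 90×0.39 = 35.1, 90×0.39 = 35.1.
χ² = (13−19.8)²/19.8 + (30−35.1)²/35.1 + (47−35.1)²/35.1
   = 2.3354 + 0.7410 + 4.0345
Sum = 7.111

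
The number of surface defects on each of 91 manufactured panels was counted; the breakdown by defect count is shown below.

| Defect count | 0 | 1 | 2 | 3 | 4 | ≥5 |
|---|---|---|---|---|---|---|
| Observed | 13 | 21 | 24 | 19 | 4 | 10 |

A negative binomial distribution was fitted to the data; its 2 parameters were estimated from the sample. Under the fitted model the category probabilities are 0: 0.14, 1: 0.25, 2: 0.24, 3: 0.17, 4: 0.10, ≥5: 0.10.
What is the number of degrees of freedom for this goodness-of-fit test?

There are k = 6 categories and 2 parameters estimated from the data, so df = 6 − 1 − 2 = 3.

3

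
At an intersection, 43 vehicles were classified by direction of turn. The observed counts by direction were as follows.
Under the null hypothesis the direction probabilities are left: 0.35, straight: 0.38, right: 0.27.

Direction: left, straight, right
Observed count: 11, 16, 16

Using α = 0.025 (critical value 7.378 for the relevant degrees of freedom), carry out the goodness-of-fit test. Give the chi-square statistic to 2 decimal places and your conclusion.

2.76; do not reject

Expected counts E_i = n·p_i: 43×0.35 = 15.05, 43×0.38 = 16.34, 43×0.27 = 11.61.
cat           O        E   (O−E)²/E
left         11    15.05      1.090
straight     16    16.34      0.007
right        16    11.61      1.660
Sum = 2.76
df = 2. Since 2.76 < 7.378, we do not reject H₀.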